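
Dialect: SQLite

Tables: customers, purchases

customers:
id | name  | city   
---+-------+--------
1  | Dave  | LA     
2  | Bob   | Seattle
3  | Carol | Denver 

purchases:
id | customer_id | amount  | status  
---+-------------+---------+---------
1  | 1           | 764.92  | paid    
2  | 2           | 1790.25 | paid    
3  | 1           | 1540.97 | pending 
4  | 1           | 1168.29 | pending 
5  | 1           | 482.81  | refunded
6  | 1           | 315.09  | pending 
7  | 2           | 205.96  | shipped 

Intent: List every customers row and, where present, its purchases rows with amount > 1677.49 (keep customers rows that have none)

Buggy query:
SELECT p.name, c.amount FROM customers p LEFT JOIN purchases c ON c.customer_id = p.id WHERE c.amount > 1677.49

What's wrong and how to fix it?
Bug: A WHERE condition on the right-hand table after LEFT JOIN drops unmatched parents

Fix: Move the right-table condition into the ON clause so unmatched parents are kept

Corrected query:
SELECT p.name, c.amount FROM customers p LEFT JOIN purchases c ON c.customer_id = p.id AND c.amount > 1677.49

Result:
name  | amount 
------+--------
Dave  | NULL   
Bob   | 1790.25
Carol | NULL   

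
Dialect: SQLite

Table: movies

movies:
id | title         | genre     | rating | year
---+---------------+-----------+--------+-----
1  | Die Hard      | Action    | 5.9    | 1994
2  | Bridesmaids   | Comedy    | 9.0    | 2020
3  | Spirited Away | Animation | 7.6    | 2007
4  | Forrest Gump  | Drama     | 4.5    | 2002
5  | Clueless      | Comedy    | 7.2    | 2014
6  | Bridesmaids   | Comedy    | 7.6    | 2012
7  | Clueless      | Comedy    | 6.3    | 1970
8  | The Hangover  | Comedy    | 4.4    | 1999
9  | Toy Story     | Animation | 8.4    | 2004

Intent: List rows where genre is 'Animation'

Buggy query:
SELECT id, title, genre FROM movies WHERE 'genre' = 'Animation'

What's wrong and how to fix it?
Bug: Single quotes denote string literals in SQL; the column name is being compared as a constant string

Fix: Remove the quotes around the column name (or use double quotes for an identifier)

Corrected query:
SELECT id, title, genre FROM movies WHERE genre = 'Animation'

Result:
id | title         | genre    
---+---------------+----------
3  | Spirited Away | Animation
9  | Toy Story     | Animation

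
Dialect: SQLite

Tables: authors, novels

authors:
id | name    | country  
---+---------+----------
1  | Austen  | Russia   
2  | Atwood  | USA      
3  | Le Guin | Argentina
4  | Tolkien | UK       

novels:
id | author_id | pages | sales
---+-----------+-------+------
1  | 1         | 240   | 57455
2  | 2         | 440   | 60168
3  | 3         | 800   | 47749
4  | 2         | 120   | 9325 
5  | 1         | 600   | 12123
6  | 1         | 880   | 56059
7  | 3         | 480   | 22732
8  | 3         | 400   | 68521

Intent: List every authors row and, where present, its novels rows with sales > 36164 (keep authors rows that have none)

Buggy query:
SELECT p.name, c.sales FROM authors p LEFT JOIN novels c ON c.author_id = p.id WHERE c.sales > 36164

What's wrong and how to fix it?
Bug: Filtering c.sales in WHERE discards the NULL rows produced by LEFT JOIN, turning it into an inner join

Fix: Put 'c.sales > 36164' in the JOIN's ON clause instead of WHERE

Corrected query:
SELECT p.name, c.sales FROM authors p LEFT JOIN novels c ON c.author_id = p.id AND c.sales > 36164

Result:
name    | sales
--------+------
Austen  | 56059
Austen  | 57455
Atwood  | 60168
Le Guin | 47749
Le Guin | 68521
Tolkien | NULL 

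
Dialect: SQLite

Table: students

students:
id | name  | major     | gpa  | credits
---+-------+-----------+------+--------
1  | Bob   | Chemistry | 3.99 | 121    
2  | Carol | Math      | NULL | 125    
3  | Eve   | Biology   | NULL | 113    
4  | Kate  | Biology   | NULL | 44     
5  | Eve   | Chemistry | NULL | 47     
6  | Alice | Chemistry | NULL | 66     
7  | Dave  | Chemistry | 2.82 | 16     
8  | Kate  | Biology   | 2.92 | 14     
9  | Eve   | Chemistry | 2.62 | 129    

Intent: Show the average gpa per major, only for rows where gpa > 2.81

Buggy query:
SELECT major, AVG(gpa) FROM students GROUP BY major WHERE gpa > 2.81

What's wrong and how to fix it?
Bug: Row-level WHERE must come before GROUP BY in the clause order

Fix: Place WHERE between FROM and GROUP BY

Corrected query:
SELECT major, AVG(gpa) FROM students WHERE gpa > 2.81 GROUP BY major

Result:
major     | AVG(gpa)
----------+---------
Biology   | 2.92    
Chemistry | 3.405   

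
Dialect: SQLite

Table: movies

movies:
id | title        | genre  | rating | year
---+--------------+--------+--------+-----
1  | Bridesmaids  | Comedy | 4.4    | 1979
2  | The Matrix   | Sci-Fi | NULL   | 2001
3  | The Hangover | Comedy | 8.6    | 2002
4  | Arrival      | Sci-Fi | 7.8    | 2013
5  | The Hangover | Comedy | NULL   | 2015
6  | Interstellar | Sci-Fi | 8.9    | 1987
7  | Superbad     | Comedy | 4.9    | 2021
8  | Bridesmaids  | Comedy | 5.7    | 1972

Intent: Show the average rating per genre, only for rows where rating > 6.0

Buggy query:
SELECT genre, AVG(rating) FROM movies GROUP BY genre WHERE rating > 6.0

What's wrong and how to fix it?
Bug: WHERE cannot follow GROUP BY

Fix: Place WHERE between FROM and GROUP BY

Corrected query:
SELECT genre, AVG(rating) FROM movies WHERE rating > 6.0 GROUP BY genre

Result:
genre  | AVG(rating)
-------+------------
Comedy | 8.6        
Sci-Fi | 8.35       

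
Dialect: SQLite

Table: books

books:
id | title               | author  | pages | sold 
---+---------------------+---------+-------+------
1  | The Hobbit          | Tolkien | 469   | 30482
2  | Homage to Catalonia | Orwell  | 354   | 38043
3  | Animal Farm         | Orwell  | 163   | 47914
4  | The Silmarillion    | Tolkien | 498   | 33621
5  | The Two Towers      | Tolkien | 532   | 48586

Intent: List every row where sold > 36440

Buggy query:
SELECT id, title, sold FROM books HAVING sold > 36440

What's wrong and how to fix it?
Bug: This is a non-aggregate query (no GROUP BY, no aggregates), so in SQLite the HAVING clause is invalid here; a row-level condition belongs in WHERE

Fix: Replace HAVING with WHERE since the condition applies to individual rows

Corrected query:
SELECT id, title, sold FROM books WHERE sold > 36440

Result:
id | title               | sold 
---+---------------------+------
2  | Homage to Catalonia | 38043
3  | Animal Farm         | 47914
5  | The Two Towers      | 48586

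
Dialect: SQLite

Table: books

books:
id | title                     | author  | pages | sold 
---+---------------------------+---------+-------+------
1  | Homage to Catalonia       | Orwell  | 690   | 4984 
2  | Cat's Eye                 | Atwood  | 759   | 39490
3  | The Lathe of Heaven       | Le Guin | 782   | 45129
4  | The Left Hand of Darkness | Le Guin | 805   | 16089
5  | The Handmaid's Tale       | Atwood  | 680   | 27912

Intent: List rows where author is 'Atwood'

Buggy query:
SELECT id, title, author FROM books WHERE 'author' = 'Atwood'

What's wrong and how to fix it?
Bug: 'author' in single quotes is a string literal, not the column; the comparison is literal-vs-literal and never true

Fix: Reference the column as author without single quotes

Corrected query:
SELECT id, title, author FROM books WHERE author = 'Atwood'

Result:
id | title               | author
---+---------------------+-------
2  | Cat's Eye           | Atwood
5  | The Handmaid's Tale | Atwood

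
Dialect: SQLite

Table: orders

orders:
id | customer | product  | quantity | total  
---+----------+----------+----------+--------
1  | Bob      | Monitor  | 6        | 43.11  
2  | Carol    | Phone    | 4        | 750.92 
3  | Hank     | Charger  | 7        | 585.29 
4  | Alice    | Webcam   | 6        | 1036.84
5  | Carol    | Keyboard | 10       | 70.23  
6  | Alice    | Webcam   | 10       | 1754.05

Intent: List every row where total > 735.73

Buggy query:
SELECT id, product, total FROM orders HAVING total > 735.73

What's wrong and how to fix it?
Bug: HAVING filters the output of aggregation, but this query has no GROUP BY and no aggregate functions, so SQLite rejects it (HAVING clause on a non-aggregate query); the condition here is per row

Fix: Replace HAVING with WHERE since the condition applies to individual rows

Corrected query:
SELECT id, product, total FROM orders WHERE total > 735.73

Result:
id | product | total  
---+---------+--------
2  | Phone   | 750.92 
4  | Webcam  | 1036.84
6  | Webcam  | 1754.05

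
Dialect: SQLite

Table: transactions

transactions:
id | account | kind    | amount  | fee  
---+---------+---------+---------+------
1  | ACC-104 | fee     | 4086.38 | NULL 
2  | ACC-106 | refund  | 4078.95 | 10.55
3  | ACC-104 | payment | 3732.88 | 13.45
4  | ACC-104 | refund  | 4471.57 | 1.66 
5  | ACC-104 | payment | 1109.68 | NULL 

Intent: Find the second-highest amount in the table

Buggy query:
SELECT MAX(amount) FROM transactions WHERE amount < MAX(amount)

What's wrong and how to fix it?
Bug: The inner MAX is an aggregate inside WHERE, which is not allowed

Fix: Put the inner MAX in a scalar subquery

Corrected query:
SELECT MAX(amount) FROM transactions WHERE amount < (SELECT MAX(amount) FROM transactions)

Result:
MAX(amount)
-----------
4086.38    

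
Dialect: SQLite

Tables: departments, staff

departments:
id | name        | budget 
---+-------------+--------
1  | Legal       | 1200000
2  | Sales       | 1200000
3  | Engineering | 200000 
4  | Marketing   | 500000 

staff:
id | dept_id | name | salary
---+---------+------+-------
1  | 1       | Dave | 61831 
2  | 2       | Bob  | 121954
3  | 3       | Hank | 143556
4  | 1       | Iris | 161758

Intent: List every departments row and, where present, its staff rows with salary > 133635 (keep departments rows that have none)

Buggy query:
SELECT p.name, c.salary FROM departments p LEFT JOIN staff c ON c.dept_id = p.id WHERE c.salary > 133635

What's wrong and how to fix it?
Bug: A WHERE condition on the right-hand table after LEFT JOIN drops unmatched parents

Fix: Put 'c.salary > 133635' in the JOIN's ON clause instead of WHERE

Corrected query:
SELECT p.name, c.salary FROM departments p LEFT JOIN staff c ON c.dept_id = p.id AND c.salary > 133635

Result:
name        | salary
------------+-------
Legal       | 161758
Sales       | NULL  
Engineering | 143556
Marketing   | NULL  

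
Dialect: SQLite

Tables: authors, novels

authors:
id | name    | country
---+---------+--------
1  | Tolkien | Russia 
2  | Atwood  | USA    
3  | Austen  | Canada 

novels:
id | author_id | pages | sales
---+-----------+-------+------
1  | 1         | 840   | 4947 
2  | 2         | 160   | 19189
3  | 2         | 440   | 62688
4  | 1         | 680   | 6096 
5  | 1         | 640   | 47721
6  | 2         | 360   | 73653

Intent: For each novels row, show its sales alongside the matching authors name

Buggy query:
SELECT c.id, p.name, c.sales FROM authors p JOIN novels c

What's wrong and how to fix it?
Bug: Missing join condition: each novels row is matched to all authors rows instead of just its own

Fix: Specify the join condition linking the foreign key to the parent id

Corrected query:
SELECT c.id, p.name, c.sales FROM authors p JOIN novels c ON c.author_id = p.id

Result:
id | name    | sales
---+---------+------
1  | Tolkien | 4947 
2  | Atwood  | 19189
3  | Atwood  | 62688
4  | Tolkien | 6096 
5  | Tolkien | 47721
6  | Atwood  | 73653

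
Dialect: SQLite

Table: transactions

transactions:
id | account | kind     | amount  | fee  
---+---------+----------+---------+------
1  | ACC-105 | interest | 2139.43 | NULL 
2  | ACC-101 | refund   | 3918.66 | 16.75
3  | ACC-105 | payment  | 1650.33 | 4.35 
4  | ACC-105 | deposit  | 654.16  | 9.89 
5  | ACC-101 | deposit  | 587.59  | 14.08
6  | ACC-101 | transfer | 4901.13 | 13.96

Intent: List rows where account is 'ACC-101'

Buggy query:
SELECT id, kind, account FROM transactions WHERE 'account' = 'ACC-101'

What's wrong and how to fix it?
Bug: 'account' in single quotes is a string literal, not the column; the comparison is literal-vs-literal and never true

Fix: Reference the column as account without single quotes

Corrected query:
SELECT id, kind, account FROM transactions WHERE account = 'ACC-101'

Result:
id | kind     | account
---+----------+--------
2  | refund   | ACC-101
5  | deposit  | ACC-101
6  | transfer | ACC-101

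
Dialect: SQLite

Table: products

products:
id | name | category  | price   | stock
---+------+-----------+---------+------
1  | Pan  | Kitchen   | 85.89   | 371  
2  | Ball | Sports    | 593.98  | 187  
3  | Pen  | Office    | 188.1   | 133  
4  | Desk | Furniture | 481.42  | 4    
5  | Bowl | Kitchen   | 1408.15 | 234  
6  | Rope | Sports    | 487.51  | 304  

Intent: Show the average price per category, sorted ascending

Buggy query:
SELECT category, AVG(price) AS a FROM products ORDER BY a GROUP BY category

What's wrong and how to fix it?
Bug: GROUP BY must precede ORDER BY

Fix: Move ORDER BY to the end, after GROUP BY

Corrected query:
SELECT category, AVG(price) AS a FROM products GROUP BY category ORDER BY a

Result:
category  | a      
----------+--------
Office    | 188.1  
Furniture | 481.42 
Sports    | 540.745
Kitchen   | 747.02 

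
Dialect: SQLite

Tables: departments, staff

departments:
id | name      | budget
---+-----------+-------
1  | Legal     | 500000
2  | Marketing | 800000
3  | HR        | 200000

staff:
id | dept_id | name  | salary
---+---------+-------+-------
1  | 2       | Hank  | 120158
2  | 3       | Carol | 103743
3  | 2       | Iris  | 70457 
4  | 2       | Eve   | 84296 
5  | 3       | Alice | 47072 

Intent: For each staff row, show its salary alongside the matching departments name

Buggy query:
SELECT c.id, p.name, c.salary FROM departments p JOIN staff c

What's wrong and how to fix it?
Bug: Missing join condition: each staff row is matched to all departments rows instead of just its own

Fix: Add ON c.dept_id = p.id to the JOIN

Corrected query:
SELECT c.id, p.name, c.salary FROM departments p JOIN staff c ON c.dept_id = p.id

Result:
id | name      | salary
---+-----------+-------
1  | Marketing | 120158
2  | HR        | 103743
3  | Marketing | 70457 
4  | Marketing | 84296 
5  | HR        | 47072 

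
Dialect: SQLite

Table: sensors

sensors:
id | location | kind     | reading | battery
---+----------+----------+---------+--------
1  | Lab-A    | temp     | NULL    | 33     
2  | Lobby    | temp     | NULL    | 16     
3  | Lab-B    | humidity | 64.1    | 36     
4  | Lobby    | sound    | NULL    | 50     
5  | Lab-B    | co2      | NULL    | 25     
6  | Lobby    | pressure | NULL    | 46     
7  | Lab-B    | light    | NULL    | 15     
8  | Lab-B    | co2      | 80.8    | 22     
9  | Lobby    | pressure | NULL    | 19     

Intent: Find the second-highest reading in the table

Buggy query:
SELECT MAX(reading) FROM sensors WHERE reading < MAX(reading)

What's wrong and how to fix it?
Bug: The inner MAX is an aggregate inside WHERE, which is not allowed

Fix: Put the inner MAX in a scalar subquery

Corrected query:
SELECT MAX(reading) FROM sensors WHERE reading < (SELECT MAX(reading) FROM sensors)

Result:
MAX(reading)
------------
64.1        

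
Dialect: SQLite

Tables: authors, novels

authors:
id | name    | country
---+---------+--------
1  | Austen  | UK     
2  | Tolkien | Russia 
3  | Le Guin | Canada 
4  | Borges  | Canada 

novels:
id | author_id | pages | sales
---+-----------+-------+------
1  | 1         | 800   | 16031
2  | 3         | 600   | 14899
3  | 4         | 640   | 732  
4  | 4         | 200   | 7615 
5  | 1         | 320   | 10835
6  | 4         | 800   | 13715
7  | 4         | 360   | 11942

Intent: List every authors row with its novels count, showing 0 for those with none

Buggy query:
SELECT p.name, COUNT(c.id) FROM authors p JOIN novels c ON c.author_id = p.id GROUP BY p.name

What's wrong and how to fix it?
Bug: INNER JOIN drops authors rows that have no matching novels rows

Fix: Use LEFT JOIN so parents without children still appear (COUNT(c.id) gives 0)

Corrected query:
SELECT p.name, COUNT(c.id) FROM authors p LEFT JOIN novels c ON c.author_id = p.id GROUP BY p.name

Result:
name    | COUNT(c.id)
--------+------------
Austen  | 2          
Borges  | 4          
Le Guin | 1          
Tolkien | 0          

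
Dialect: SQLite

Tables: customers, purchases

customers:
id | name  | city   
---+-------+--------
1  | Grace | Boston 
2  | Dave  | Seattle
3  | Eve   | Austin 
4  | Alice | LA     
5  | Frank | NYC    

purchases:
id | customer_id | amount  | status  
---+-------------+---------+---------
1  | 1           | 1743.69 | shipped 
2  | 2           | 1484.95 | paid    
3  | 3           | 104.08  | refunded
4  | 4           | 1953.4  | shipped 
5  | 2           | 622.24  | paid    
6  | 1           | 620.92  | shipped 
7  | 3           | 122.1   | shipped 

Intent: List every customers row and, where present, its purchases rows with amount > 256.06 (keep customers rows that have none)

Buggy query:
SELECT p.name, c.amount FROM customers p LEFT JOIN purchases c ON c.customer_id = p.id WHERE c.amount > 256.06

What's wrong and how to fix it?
Bug: A WHERE condition on the right-hand table after LEFT JOIN drops unmatched parents

Fix: Move the right-table condition into the ON clause so unmatched parents are kept

Corrected query:
SELECT p.name, c.amount FROM customers p LEFT JOIN purchases c ON c.customer_id = p.id AND c.amount > 256.06

Result:
name  | amount 
------+--------
Grace | 620.92 
Grace | 1743.69
Dave  | 622.24 
Dave  | 1484.95
Eve   | NULL   
Alice | 1953.4 
Frank | NULL   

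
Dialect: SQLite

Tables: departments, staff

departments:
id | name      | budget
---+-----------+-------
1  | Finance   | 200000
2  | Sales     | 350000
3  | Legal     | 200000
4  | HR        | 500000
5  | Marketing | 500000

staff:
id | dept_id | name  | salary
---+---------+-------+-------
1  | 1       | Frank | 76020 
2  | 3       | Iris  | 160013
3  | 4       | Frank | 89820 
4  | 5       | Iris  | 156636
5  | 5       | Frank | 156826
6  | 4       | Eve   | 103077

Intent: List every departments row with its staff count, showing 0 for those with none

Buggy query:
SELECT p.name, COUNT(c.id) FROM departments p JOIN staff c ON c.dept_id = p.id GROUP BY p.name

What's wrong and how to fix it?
Bug: INNER JOIN drops departments rows that have no matching staff rows

Fix: Switch to LEFT JOIN to retain unmatched parent rows

Corrected query:
SELECT p.name, COUNT(c.id) FROM departments p LEFT JOIN staff c ON c.dept_id = p.id GROUP BY p.name

Result:
name      | COUNT(c.id)
----------+------------
Finance   | 1          
HR        | 2          
Legal     | 1          
Marketing | 2          
Sales     | 0          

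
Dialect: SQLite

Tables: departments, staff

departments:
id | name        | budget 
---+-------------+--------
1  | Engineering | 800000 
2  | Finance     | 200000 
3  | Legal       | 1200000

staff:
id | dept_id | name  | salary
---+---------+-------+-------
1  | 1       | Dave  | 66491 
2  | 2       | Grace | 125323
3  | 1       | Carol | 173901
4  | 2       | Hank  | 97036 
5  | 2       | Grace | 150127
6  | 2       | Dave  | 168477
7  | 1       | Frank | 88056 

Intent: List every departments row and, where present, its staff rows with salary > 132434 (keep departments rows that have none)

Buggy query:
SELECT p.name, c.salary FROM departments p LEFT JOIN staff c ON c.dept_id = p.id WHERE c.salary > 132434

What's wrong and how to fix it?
Bug: Filtering c.salary in WHERE discards the NULL rows produced by LEFT JOIN, turning it into an inner join

Fix: Put 'c.salary > 132434' in the JOIN's ON clause instead of WHERE

Corrected query:
SELECT p.name, c.salary FROM departments p LEFT JOIN staff c ON c.dept_id = p.id AND c.salary > 132434

Result:
name        | salary
------------+-------
Engineering | 173901
Finance     | 150127
Finance     | 168477
Legal       | NULL  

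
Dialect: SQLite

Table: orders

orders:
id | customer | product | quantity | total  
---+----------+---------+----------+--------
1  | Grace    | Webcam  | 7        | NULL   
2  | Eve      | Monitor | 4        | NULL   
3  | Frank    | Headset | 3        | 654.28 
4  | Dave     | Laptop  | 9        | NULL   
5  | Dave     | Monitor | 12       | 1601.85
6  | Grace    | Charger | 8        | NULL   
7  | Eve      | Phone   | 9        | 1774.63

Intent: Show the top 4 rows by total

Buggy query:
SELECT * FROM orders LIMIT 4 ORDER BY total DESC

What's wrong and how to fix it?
Bug: LIMIT must come after ORDER BY

Fix: Swap the clauses: ORDER BY first, then LIMIT

Corrected query:
SELECT * FROM orders ORDER BY total DESC LIMIT 4

Result:
id | customer | product | quantity | total  
---+----------+---------+----------+--------
7  | Eve      | Phone   | 9        | 1774.63
5  | Dave     | Monitor | 12       | 1601.85
3  | Frank    | Headset | 3        | 654.28 
1  | Grace    | Webcam  | 7        | NULL   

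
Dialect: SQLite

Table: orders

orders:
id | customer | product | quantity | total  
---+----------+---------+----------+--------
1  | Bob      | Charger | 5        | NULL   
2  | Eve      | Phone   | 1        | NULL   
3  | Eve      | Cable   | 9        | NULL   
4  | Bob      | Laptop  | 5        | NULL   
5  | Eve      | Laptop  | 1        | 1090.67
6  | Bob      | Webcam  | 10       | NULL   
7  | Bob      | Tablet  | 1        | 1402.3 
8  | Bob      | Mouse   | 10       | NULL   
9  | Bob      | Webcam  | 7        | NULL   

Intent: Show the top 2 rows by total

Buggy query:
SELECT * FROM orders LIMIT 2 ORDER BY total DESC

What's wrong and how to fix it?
Bug: LIMIT must come after ORDER BY

Fix: Sort with ORDER BY, then apply LIMIT

Corrected query:
SELECT * FROM orders ORDER BY total DESC LIMIT 2

Result:
id | customer | product | quantity | total  
---+----------+---------+----------+--------
7  | Bob      | Tablet  | 1        | 1402.3 
5  | Eve      | Laptop  | 1        | 1090.67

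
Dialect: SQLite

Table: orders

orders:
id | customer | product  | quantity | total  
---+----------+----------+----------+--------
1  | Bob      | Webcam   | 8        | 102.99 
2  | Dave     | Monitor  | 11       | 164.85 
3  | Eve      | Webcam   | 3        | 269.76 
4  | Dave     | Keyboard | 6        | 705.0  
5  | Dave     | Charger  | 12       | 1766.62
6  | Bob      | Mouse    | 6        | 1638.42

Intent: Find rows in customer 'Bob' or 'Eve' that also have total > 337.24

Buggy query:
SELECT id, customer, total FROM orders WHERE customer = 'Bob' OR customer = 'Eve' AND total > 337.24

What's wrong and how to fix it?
Bug: AND binds tighter than OR, so this parses as customer = 'Bob' OR (customer = 'Eve' AND total > 337.24)

Fix: Add parentheses around the OR so the AND applies to both alternatives

Corrected query:
SELECT id, customer, total FROM orders WHERE (customer = 'Bob' OR customer = 'Eve') AND total > 337.24

Result:
id | customer | total  
---+----------+--------
6  | Bob      | 1638.42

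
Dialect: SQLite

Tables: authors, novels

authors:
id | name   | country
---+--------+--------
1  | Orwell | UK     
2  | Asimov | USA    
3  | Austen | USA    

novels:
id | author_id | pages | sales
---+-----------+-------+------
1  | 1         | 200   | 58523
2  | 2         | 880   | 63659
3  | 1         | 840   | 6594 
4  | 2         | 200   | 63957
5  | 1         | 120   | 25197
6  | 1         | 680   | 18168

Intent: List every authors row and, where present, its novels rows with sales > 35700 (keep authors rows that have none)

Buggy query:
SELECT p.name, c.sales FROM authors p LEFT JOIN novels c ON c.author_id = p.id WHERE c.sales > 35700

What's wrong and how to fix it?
Bug: Filtering c.sales in WHERE discards the NULL rows produced by LEFT JOIN, turning it into an inner join

Fix: Put 'c.sales > 35700' in the JOIN's ON clause instead of WHERE

Corrected query:
SELECT p.name, c.sales FROM authors p LEFT JOIN novels c ON c.author_id = p.id AND c.sales > 35700

Result:
name   | sales
-------+------
Orwell | 58523
Asimov | 63659
Asimov | 63957
Austen | NULL 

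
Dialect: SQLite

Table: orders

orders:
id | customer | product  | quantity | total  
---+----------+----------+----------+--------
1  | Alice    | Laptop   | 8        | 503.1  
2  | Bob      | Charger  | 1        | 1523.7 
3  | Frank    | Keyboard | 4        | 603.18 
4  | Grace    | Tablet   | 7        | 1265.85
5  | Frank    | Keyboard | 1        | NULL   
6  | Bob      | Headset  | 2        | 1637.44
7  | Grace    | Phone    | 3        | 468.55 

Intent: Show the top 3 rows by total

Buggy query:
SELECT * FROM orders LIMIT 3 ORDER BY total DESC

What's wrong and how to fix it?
Bug: LIMIT must come after ORDER BY

Fix: Swap the clauses: ORDER BY first, then LIMIT

Corrected query:
SELECT * FROM orders ORDER BY total DESC LIMIT 3

Result:
id | customer | product | quantity | total  
---+----------+---------+----------+--------
6  | Bob      | Headset | 2        | 1637.44
2  | Bob      | Charger | 1        | 1523.7 
4  | Grace    | Tablet  | 7        | 1265.85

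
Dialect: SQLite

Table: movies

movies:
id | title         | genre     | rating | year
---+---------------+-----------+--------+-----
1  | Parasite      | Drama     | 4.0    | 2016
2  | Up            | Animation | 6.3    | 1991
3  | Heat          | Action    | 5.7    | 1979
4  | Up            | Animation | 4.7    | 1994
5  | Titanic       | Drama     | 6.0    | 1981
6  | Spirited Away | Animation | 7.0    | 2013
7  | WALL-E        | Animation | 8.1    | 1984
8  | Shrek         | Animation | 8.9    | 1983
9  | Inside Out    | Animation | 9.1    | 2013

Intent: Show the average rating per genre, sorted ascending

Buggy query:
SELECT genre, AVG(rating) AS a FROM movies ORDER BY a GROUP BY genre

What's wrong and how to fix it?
Bug: GROUP BY must precede ORDER BY

Fix: Reorder: SELECT … FROM … GROUP BY … ORDER BY …

Corrected query:
SELECT genre, AVG(rating) AS a FROM movies GROUP BY genre ORDER BY a

Result:
genre     | a   
----------+-----
Drama     | 5   
Action    | 5.7 
Animation | 7.35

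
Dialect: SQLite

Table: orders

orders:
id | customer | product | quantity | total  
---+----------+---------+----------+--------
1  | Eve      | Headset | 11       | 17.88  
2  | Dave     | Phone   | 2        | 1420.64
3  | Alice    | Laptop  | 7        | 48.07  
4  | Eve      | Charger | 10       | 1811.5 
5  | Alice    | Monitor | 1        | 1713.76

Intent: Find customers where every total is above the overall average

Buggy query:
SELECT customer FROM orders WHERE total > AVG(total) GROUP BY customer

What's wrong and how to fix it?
Bug: AVG() is an aggregate; it can't sit directly in WHERE

Fix: Use a subquery for AVG and a HAVING MIN(...) filter so the condition holds for every row in the group

Corrected query:
SELECT customer FROM orders GROUP BY customer HAVING MIN(total) > (SELECT AVG(total) FROM orders)

Result:
customer
--------
Dave    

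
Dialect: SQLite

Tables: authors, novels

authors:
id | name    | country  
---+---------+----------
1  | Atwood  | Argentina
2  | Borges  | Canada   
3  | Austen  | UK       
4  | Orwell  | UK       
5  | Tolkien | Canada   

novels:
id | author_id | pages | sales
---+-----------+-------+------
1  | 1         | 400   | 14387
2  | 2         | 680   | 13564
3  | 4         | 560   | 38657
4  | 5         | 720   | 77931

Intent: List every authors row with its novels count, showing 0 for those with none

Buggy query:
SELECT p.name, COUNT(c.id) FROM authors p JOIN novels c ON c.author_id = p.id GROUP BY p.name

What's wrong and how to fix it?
Bug: INNER JOIN drops authors rows that have no matching novels rows

Fix: Switch to LEFT JOIN to retain unmatched parent rows

Corrected query:
SELECT p.name, COUNT(c.id) FROM authors p LEFT JOIN novels c ON c.author_id = p.id GROUP BY p.name

Result:
name    | COUNT(c.id)
--------+------------
Atwood  | 1          
Austen  | 0          
Borges  | 1          
Orwell  | 1          
Tolkien | 1          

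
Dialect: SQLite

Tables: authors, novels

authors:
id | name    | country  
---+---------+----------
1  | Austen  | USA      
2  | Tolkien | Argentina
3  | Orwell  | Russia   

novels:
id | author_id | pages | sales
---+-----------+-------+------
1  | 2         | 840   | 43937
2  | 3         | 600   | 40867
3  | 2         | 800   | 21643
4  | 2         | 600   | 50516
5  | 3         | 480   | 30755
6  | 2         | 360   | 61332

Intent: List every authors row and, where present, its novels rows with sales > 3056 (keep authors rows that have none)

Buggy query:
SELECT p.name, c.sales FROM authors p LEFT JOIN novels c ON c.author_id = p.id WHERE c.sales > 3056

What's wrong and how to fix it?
Bug: Filtering c.sales in WHERE discards the NULL rows produced by LEFT JOIN, turning it into an inner join

Fix: Put 'c.sales > 3056' in the JOIN's ON clause instead of WHERE

Corrected query:
SELECT p.name, c.sales FROM authors p LEFT JOIN novels c ON c.author_id = p.id AND c.sales > 3056

Result:
name    | sales
--------+------
Austen  | NULL 
Tolkien | 21643
Tolkien | 43937
Tolkien | 50516
Tolkien | 61332
Orwell  | 30755
Orwell  | 40867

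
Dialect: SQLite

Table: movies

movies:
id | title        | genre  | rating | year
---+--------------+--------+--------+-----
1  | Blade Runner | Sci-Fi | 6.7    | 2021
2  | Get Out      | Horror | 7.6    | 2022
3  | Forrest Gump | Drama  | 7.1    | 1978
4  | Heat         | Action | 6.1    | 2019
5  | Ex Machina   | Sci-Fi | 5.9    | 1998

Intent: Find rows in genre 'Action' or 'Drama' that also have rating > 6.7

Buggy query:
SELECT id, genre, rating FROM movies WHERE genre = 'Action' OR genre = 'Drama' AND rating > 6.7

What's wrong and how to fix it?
Bug: Without parentheses, AND is evaluated before OR, so the rating filter only applies to the 'Drama' branch

Fix: Group the OR with parentheses (or use IN), then AND the threshold

Corrected query:
SELECT id, genre, rating FROM movies WHERE (genre = 'Action' OR genre = 'Drama') AND rating > 6.7

Result:
id | genre | rating
---+-------+-------
3  | Drama | 7.1   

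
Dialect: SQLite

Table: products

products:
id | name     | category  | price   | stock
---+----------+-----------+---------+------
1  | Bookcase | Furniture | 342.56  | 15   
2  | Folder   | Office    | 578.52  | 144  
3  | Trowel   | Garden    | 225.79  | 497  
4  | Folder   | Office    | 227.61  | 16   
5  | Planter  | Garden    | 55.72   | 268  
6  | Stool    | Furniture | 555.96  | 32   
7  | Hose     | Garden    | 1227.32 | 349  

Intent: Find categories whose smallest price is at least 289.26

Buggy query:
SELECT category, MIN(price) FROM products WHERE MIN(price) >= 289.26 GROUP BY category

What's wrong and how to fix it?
Bug: Aggregates like MIN are computed per group after WHERE runs

Fix: Replace WHERE with HAVING after the GROUP BY

Corrected query:
SELECT category, MIN(price) FROM products GROUP BY category HAVING MIN(price) >= 289.26

Result:
category  | MIN(price)
----------+-----------
Furniture | 342.56    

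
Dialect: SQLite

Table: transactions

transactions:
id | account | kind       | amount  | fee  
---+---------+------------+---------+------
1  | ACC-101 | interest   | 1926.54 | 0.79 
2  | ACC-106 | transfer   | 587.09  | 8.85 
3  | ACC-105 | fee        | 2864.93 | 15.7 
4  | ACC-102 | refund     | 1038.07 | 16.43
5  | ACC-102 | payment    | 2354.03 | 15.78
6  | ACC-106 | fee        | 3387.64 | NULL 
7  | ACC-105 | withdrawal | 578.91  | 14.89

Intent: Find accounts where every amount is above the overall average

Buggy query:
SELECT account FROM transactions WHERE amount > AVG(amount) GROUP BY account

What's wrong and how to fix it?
Bug: AVG() is an aggregate; it can't sit directly in WHERE

Fix: Compute the overall average in a scalar subquery and compare each group's MIN against it in HAVING

Corrected query:
SELECT account FROM transactions GROUP BY account HAVING MIN(amount) > (SELECT AVG(amount) FROM transactions)

Result:
account
-------
ACC-101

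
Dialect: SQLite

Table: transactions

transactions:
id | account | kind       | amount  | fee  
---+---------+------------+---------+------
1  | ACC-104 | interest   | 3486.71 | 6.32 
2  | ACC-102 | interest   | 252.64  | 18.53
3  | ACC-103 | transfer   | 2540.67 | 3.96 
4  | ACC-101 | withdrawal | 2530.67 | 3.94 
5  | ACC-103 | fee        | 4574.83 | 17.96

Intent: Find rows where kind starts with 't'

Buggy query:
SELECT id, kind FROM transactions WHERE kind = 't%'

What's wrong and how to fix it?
Bug: '=' compares the literal string including the % character; pattern matching needs LIKE

Fix: Use LIKE for wildcard pattern matching

Corrected query:
SELECT id, kind FROM transactions WHERE kind LIKE 't%'

Result:
id | kind    
---+---------
3  | transfer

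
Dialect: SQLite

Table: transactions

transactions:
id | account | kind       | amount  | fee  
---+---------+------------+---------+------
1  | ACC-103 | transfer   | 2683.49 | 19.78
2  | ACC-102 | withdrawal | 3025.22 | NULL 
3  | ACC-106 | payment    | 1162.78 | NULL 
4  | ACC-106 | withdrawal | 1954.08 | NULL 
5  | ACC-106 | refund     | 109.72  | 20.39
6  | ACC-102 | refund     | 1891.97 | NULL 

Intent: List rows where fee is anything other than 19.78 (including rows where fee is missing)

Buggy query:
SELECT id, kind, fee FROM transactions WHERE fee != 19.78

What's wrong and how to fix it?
Bug: 'fee != 19.78' is unknown when fee is NULL, so NULL rows are silently excluded

Fix: Add an explicit OR fee IS NULL to include the missing-value rows

Corrected query:
SELECT id, kind, fee FROM transactions WHERE fee != 19.78 OR fee IS NULL

Result:
id | kind       | fee  
---+------------+------
2  | withdrawal | NULL 
3  | payment    | NULL 
4  | withdrawal | NULL 
5  | refund     | 20.39
6  | refund     | NULL 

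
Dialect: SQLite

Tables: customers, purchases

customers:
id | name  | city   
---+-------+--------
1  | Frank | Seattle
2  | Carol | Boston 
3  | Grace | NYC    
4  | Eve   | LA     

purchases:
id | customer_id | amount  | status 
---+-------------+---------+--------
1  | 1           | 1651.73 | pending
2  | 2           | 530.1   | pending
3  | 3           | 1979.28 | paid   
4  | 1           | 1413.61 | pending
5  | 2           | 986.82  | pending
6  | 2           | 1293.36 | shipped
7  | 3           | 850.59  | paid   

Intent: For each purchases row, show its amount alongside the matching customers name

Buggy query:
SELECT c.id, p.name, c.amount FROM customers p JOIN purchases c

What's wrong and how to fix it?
Bug: JOIN with no ON clause produces a cartesian product; every purchases row pairs with every customers row

Fix: Specify the join condition linking the foreign key to the parent id

Corrected query:
SELECT c.id, p.name, c.amount FROM customers p JOIN purchases c ON c.customer_id = p.id

Result:
id | name  | amount 
---+-------+--------
1  | Frank | 1651.73
2  | Carol | 530.1  
3  | Grace | 1979.28
4  | Frank | 1413.61
5  | Carol | 986.82 
6  | Carol | 1293.36
7  | Grace | 850.59 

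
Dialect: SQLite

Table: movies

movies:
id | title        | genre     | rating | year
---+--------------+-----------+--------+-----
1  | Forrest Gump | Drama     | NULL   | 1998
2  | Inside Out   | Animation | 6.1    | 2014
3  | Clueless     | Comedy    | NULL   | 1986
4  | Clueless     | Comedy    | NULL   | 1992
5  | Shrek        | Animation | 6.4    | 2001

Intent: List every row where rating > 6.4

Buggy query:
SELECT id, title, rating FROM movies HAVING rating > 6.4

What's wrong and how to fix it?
Bug: This is a non-aggregate query (no GROUP BY, no aggregates), so in SQLite the HAVING clause is invalid here; a row-level condition belongs in WHERE

Fix: Replace HAVING with WHERE since the condition applies to individual rows

Corrected query:
SELECT id, title, rating FROM movies WHERE rating > 6.4

Result:
(no rows)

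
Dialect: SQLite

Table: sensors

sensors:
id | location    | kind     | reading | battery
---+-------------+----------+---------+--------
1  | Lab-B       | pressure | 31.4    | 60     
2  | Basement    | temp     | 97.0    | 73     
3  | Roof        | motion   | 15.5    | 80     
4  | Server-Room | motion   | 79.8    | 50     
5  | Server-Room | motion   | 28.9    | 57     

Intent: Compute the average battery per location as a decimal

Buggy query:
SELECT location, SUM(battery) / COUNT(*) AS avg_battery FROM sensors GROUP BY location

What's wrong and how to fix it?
Bug: Both operands are integers, so '/' performs integer division and truncates

Fix: Multiply by 1.0 (or CAST to REAL) to force floating-point division

Corrected query:
SELECT location, SUM(battery) * 1.0 / COUNT(*) AS avg_battery FROM sensors GROUP BY location

Result:
location    | avg_battery
------------+------------
Basement    | 73         
Lab-B       | 60         
Roof        | 80         
Server-Room | 53.5       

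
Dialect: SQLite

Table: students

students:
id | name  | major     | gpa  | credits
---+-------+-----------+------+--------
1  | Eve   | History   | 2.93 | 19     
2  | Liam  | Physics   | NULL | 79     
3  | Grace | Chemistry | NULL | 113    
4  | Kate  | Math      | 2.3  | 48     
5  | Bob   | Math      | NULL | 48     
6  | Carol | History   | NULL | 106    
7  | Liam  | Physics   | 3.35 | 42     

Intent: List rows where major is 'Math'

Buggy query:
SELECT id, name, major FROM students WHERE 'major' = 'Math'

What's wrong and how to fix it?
Bug: Single quotes denote string literals in SQL; the column name is being compared as a constant string

Fix: Remove the quotes around the column name (or use double quotes for an identifier)

Corrected query:
SELECT id, name, major FROM students WHERE major = 'Math'

Result:
id | name | major
---+------+------
4  | Kate | Math 
5  | Bob  | Math 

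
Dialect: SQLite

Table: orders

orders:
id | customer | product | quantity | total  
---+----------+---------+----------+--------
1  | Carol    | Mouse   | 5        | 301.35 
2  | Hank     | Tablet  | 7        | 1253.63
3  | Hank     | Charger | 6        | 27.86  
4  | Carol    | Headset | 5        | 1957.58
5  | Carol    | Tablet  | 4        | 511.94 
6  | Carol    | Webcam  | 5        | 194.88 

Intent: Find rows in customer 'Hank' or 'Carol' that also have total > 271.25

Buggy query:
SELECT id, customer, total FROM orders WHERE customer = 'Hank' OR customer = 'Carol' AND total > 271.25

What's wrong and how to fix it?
Bug: AND binds tighter than OR, so this parses as customer = 'Hank' OR (customer = 'Carol' AND total > 271.25)

Fix: Group the OR with parentheses (or use IN), then AND the threshold

Corrected query:
SELECT id, customer, total FROM orders WHERE (customer = 'Hank' OR customer = 'Carol') AND total > 271.25

Result:
id | customer | total  
---+----------+--------
1  | Carol    | 301.35 
2  | Hank     | 1253.63
4  | Carol    | 1957.58
5  | Carol    | 511.94 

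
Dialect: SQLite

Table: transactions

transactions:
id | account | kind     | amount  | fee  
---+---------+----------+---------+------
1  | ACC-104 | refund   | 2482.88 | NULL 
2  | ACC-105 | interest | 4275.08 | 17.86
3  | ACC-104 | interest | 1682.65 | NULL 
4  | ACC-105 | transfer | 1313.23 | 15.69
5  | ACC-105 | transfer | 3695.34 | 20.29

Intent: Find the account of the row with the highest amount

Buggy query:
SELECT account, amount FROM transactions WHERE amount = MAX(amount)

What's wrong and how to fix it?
Bug: MAX(amount) is an aggregate and cannot be used directly in WHERE

Fix: Wrap MAX in a scalar subquery so WHERE compares against a single value

Corrected query:
SELECT account, amount FROM transactions WHERE amount = (SELECT MAX(amount) FROM transactions)

Result:
account | amount 
--------+--------
ACC-105 | 4275.08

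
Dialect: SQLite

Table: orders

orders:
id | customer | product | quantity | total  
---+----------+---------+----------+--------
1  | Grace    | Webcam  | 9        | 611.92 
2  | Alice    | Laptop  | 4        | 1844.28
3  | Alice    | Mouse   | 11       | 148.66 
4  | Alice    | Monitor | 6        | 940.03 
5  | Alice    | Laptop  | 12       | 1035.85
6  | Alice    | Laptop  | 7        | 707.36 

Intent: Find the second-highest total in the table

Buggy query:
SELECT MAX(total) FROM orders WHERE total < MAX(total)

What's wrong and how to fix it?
Bug: MAX(total) on the right of the comparison is an aggregate-in-WHERE error

Fix: Compute the overall MAX in a subquery, then take MAX of rows below it

Corrected query:
SELECT MAX(total) FROM orders WHERE total < (SELECT MAX(total) FROM orders)

Result:
MAX(total)
----------
1035.85   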